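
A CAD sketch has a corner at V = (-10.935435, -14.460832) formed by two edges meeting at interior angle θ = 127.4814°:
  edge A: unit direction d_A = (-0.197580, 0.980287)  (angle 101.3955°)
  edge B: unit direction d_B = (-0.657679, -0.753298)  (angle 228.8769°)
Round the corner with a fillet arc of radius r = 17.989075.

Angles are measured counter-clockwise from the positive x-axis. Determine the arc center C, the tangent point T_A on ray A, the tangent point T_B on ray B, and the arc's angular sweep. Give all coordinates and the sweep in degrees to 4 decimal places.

center=(-30.3234,-9.3152) T_A=(-12.6889,-5.7609) T_B=(-16.7722,-21.1462) sweep=52.5186

bisector direction at 165.1362° = (-0.966538,0.256522)
center distance |VC| = r/sin(θ/2) = 17.989075/sin(63.7407°) = 20.059162
C = V + |VC|·bis = (-30.3234,-9.3152)
T_A = V + ((C−V)·d_A)·d_A = V + 8.8749·d_A = (-12.6889,-5.7609)
T_B = V + ((C−V)·d_B)·d_B = V + 8.8749·d_B = (-16.7722,-21.1462)
sweep = 180° − θ = 52.5186°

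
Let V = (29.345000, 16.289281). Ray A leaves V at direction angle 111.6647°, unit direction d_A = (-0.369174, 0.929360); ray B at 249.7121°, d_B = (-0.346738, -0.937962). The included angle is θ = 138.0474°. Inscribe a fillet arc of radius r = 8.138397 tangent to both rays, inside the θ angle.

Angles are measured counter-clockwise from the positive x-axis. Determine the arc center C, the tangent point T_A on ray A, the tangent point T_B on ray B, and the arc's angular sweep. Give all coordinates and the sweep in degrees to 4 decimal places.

center=(20.6296,16.1846) T_A=(28.1931,19.1890) T_B=(28.2631,13.3627) sweep=41.9526

bisector direction at 180.6884° = (-0.999928,-0.012015)
center distance |VC| = r/sin(θ/2) = 8.138397/sin(69.0237°) = 8.716020
C = V + |VC|·bis = (20.6296,16.1846)
T_A = V + ((C−V)·d_A)·d_A = V + 3.1202·d_A = (28.1931,19.1890)
T_B = V + ((C−V)·d_B)·d_B = V + 3.1202·d_B = (28.2631,13.3627)
sweep = 180° − θ = 41.9526°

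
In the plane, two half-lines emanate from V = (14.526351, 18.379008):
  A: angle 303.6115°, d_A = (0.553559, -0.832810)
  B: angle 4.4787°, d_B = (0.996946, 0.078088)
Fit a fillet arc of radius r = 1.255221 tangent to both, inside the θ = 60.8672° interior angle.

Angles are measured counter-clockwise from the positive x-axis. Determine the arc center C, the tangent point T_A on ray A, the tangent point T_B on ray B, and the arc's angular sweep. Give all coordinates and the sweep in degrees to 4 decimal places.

center=(16.7544,17.2945) T_A=(15.7091,16.5996) T_B=(16.6564,18.5459) sweep=119.1328

bisector direction at 334.0451° = (0.899139,-0.437664)
center distance |VC| = r/sin(θ/2) = 1.255221/sin(30.4336°) = 2.478032
C = V + |VC|·bis = (16.7544,17.2945)
T_A = V + ((C−V)·d_A)·d_A = V + 2.1366·d_A = (15.7091,16.5996)
T_B = V + ((C−V)·d_B)·d_B = V + 2.1366·d_B = (16.6564,18.5459)
sweep = 180° − θ = 119.1328°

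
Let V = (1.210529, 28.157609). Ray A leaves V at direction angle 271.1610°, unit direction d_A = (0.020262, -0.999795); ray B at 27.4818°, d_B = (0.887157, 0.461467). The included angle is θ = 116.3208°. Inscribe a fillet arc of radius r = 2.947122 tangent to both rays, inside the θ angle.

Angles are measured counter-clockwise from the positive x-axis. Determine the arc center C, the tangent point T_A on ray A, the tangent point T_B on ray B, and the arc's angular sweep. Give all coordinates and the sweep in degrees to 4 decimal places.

center=(4.1941,26.3876) T_A=(1.2476,26.3279) T_B=(2.8341,29.0021) sweep=63.6792

bisector direction at 329.3214° = (0.860043,-0.510222)
center distance |VC| = r/sin(θ/2) = 2.947122/sin(58.1604°) = 3.469128
C = V + |VC|·bis = (4.1941,26.3876)
T_A = V + ((C−V)·d_A)·d_A = V + 1.8301·d_A = (1.2476,26.3279)
T_B = V + ((C−V)·d_B)·d_B = V + 1.8301·d_B = (2.8341,29.0021)
sweep = 180° − θ = 63.6792°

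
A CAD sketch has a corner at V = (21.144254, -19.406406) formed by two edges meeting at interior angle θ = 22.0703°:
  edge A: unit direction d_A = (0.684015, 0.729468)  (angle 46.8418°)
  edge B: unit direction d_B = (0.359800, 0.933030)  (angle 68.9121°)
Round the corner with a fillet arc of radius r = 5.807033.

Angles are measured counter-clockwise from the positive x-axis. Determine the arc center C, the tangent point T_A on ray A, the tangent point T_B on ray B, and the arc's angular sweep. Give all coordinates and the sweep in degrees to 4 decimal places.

center=(37.2762,6.2871) T_A=(41.5122,2.3150) T_B=(31.8580,8.3765) sweep=157.9297

bisector direction at 57.8770° = (0.531739,0.846908)
center distance |VC| = r/sin(θ/2) = 5.807033/sin(11.0351°) = 30.338005
C = V + |VC|·bis = (37.2762,6.2871)
T_A = V + ((C−V)·d_A)·d_A = V + 29.7771·d_A = (41.5122,2.3150)
T_B = V + ((C−V)·d_B)·d_B = V + 29.7771·d_B = (31.8580,8.3765)
sweep = 180° − θ = 157.9297°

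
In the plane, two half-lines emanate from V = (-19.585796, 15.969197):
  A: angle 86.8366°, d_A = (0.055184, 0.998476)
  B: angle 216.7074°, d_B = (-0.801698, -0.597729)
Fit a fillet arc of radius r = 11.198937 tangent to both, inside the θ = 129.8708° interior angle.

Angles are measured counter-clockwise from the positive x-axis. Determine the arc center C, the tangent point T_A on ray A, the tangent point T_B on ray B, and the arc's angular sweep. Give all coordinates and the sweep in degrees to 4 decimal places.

bisector direction at 151.7720° = (-0.881072,0.472981)
center distance |VC| = r/sin(θ/2) = 11.198937/sin(64.9354°) = 12.363168
C = V + |VC|·bis = (-30.4786,21.8167)
T_A = V + ((C−V)·d_A)·d_A = V + 5.2375·d_A = (-19.2968,21.1987)
T_B = V + ((C−V)·d_B)·d_B = V + 5.2375·d_B = (-23.7847,12.8386)
sweep = 180° − θ = 50.1292°

center=(-30.4786,21.8167) T_A=(-19.2968,21.1987) T_B=(-23.7847,12.8386) sweep=50.1292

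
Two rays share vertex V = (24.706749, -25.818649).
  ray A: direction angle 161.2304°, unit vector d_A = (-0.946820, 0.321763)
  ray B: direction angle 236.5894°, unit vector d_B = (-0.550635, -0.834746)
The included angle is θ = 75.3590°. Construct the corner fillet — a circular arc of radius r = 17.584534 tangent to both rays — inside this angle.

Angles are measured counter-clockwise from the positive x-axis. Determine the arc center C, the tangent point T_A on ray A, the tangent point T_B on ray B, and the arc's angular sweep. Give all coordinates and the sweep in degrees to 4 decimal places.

center=(-2.5090,-35.1420) T_A=(3.1490,-18.4926) T_B=(12.1696,-44.8246) sweep=104.6410

bisector direction at 198.9099° = (-0.946029,-0.324081)
center distance |VC| = r/sin(θ/2) = 17.584534/sin(37.6795°) = 28.768441
C = V + |VC|·bis = (-2.5090,-35.1420)
T_A = V + ((C−V)·d_A)·d_A = V + 22.7686·d_A = (3.1490,-18.4926)
T_B = V + ((C−V)·d_B)·d_B = V + 22.7686·d_B = (12.1696,-44.8246)
sweep = 180° − θ = 104.6410°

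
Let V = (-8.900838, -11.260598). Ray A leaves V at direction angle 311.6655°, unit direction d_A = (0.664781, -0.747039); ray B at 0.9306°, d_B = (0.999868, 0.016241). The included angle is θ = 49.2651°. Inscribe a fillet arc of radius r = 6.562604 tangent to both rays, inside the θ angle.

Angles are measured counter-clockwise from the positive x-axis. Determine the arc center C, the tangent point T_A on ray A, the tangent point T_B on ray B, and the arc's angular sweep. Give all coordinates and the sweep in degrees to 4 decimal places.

center=(5.5163,-17.5899) T_A=(0.6138,-21.9526) T_B=(5.4098,-11.0281) sweep=130.7349

bisector direction at 336.2981° = (0.915649,-0.401979)
center distance |VC| = r/sin(θ/2) = 6.562604/sin(24.6325°) = 15.745314
C = V + |VC|·bis = (5.5163,-17.5899)
T_A = V + ((C−V)·d_A)·d_A = V + 14.3125·d_A = (0.6138,-21.9526)
T_B = V + ((C−V)·d_B)·d_B = V + 14.3125·d_B = (5.4098,-11.0281)
sweep = 180° − θ = 130.7349°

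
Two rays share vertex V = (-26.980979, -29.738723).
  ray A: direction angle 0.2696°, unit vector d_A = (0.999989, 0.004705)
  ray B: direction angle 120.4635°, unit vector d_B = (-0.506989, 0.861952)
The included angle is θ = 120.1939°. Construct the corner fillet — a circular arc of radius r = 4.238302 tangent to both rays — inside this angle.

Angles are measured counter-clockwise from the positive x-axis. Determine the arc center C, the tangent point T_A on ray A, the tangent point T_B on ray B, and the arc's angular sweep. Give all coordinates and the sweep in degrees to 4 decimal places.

center=(-24.5635,-25.4890) T_A=(-24.5436,-29.7273) T_B=(-28.2167,-27.6378) sweep=59.8061

bisector direction at 60.3666° = (0.494449,0.869206)
center distance |VC| = r/sin(θ/2) = 4.238302/sin(60.0969°) = 4.889200
C = V + |VC|·bis = (-24.5635,-25.4890)
T_A = V + ((C−V)·d_A)·d_A = V + 2.4374·d_A = (-24.5436,-29.7273)
T_B = V + ((C−V)·d_B)·d_B = V + 2.4374·d_B = (-28.2167,-27.6378)
sweep = 180° − θ = 59.8061°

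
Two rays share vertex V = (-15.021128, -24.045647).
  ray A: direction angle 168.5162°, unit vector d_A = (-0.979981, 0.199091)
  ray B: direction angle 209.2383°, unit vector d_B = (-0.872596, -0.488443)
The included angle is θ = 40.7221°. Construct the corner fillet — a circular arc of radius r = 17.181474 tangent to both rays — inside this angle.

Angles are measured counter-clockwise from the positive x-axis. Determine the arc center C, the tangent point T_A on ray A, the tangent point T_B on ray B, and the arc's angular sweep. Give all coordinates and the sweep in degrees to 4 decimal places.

center=(-63.8109,-31.6661) T_A=(-60.3902,-14.8286) T_B=(-55.4187,-46.6586) sweep=139.2779

bisector direction at 188.8773° = (-0.988021,-0.154318)
center distance |VC| = r/sin(θ/2) = 17.181474/sin(20.3610°) = 49.381304
C = V + |VC|·bis = (-63.8109,-31.6661)
T_A = V + ((C−V)·d_A)·d_A = V + 46.2959·d_A = (-60.3902,-14.8286)
T_B = V + ((C−V)·d_B)·d_B = V + 46.2959·d_B = (-55.4187,-46.6586)
sweep = 180° − θ = 139.2779°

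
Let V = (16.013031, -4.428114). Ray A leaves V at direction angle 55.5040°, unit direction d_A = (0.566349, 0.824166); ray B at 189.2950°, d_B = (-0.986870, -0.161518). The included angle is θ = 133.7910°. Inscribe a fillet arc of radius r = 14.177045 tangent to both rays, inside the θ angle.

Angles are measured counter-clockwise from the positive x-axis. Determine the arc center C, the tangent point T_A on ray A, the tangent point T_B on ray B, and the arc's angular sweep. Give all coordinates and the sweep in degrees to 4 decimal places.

center=(7.7543,8.5859) T_A=(19.4385,0.5567) T_B=(10.0441,-5.4050) sweep=46.2090

bisector direction at 122.3995° = (-0.535819,0.844333)
center distance |VC| = r/sin(θ/2) = 14.177045/sin(66.8955°) = 15.413338
C = V + |VC|·bis = (7.7543,8.5859)
T_A = V + ((C−V)·d_A)·d_A = V + 6.0483·d_A = (19.4385,0.5567)
T_B = V + ((C−V)·d_B)·d_B = V + 6.0483·d_B = (10.0441,-5.4050)
sweep = 180° − θ = 46.2090°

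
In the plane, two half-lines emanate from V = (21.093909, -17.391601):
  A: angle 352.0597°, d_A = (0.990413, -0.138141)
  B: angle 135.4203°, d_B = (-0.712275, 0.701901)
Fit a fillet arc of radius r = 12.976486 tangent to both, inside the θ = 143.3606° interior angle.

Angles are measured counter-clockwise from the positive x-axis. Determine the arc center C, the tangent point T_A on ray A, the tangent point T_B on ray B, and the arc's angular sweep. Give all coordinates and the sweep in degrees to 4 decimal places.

center=(27.1418,-5.1331) T_A=(25.3492,-17.9851) T_B=(18.0336,-14.3759) sweep=36.6394

bisector direction at 63.7400° = (0.442445,0.896796)
center distance |VC| = r/sin(θ/2) = 12.976486/sin(71.6803°) = 13.669280
C = V + |VC|·bis = (27.1418,-5.1331)
T_A = V + ((C−V)·d_A)·d_A = V + 4.2965·d_A = (25.3492,-17.9851)
T_B = V + ((C−V)·d_B)·d_B = V + 4.2965·d_B = (18.0336,-14.3759)
sweep = 180° − θ = 36.6394°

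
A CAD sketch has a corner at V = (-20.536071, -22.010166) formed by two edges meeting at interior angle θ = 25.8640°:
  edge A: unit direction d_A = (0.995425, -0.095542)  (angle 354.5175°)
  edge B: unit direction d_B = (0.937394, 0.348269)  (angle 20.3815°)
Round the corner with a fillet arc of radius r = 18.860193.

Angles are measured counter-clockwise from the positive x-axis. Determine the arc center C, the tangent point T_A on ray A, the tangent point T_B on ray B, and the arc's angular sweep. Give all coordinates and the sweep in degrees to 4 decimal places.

center=(63.0272,-11.0838) T_A=(61.2253,-29.8577) T_B=(56.4588,6.5957) sweep=154.1360

bisector direction at 7.4495° = (0.991560,0.129652)
center distance |VC| = r/sin(θ/2) = 18.860193/sin(12.9320°) = 84.274608
C = V + |VC|·bis = (63.0272,-11.0838)
T_A = V + ((C−V)·d_A)·d_A = V + 82.1371·d_A = (61.2253,-29.8577)
T_B = V + ((C−V)·d_B)·d_B = V + 82.1371·d_B = (56.4588,6.5957)
sweep = 180° − θ = 154.1360°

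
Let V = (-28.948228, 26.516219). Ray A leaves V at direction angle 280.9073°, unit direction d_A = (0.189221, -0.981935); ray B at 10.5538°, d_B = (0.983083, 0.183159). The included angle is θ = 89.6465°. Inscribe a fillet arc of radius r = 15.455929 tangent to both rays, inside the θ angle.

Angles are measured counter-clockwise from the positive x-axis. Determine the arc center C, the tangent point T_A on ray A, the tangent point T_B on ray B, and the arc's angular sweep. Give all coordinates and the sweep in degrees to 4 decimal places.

bisector direction at 325.7306° = (0.826399,-0.563085)
center distance |VC| = r/sin(θ/2) = 15.455929/sin(44.8233°) = 21.925727
C = V + |VC|·bis = (-10.8288,14.1702)
T_A = V + ((C−V)·d_A)·d_A = V + 15.5516·d_A = (-26.0055,11.2456)
T_B = V + ((C−V)·d_B)·d_B = V + 15.5516·d_B = (-13.6597,29.3646)
sweep = 180° − θ = 90.3535°

center=(-10.8288,14.1702) T_A=(-26.0055,11.2456) T_B=(-13.6597,29.3646) sweep=90.3535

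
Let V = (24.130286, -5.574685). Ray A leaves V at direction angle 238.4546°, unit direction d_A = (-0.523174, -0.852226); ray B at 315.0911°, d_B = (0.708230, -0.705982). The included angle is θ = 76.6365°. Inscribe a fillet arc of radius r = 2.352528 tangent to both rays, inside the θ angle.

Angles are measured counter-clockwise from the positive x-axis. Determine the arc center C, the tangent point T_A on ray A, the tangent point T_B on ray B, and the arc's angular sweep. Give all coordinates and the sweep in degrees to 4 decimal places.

center=(24.5778,-9.3424) T_A=(22.5729,-8.1116) T_B=(26.2386,-7.6763) sweep=103.3635

bisector direction at 276.7729° = (0.117933,-0.993022)
center distance |VC| = r/sin(θ/2) = 2.352528/sin(38.3182°) = 3.794223
C = V + |VC|·bis = (24.5778,-9.3424)
T_A = V + ((C−V)·d_A)·d_A = V + 2.9769·d_A = (22.5729,-8.1116)
T_B = V + ((C−V)·d_B)·d_B = V + 2.9769·d_B = (26.2386,-7.6763)
sweep = 180° − θ = 103.3635°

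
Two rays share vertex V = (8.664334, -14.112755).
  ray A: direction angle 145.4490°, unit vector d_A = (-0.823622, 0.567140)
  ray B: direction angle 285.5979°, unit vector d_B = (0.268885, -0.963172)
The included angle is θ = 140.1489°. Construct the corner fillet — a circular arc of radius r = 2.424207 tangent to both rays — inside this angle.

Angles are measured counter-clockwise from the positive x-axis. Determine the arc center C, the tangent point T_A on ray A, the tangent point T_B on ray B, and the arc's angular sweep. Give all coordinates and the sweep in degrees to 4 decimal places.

bisector direction at 215.5235° = (-0.813878,-0.581036)
center distance |VC| = r/sin(θ/2) = 2.424207/sin(70.0744°) = 2.578570
C = V + |VC|·bis = (6.5657,-15.6110)
T_A = V + ((C−V)·d_A)·d_A = V + 0.8788·d_A = (7.9406,-13.6144)
T_B = V + ((C−V)·d_B)·d_B = V + 0.8788·d_B = (8.9006,-14.9592)
sweep = 180° − θ = 39.8511°

center=(6.5657,-15.6110) T_A=(7.9406,-13.6144) T_B=(8.9006,-14.9592) sweep=39.8511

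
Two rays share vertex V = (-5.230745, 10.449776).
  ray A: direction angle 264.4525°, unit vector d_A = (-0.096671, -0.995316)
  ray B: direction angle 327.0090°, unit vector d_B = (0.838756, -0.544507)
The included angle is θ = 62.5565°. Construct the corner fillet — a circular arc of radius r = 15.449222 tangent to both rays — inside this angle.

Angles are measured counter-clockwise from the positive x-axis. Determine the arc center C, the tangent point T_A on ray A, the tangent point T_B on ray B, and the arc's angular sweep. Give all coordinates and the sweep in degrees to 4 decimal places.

center=(7.6877,-16.3559) T_A=(-7.6892,-14.8624) T_B=(16.0999,-3.3977) sweep=117.4435

bisector direction at 295.7308° = (0.434143,-0.900844)
center distance |VC| = r/sin(θ/2) = 15.449222/sin(31.2782°) = 29.756123
C = V + |VC|·bis = (7.6877,-16.3559)
T_A = V + ((C−V)·d_A)·d_A = V + 25.4312·d_A = (-7.6892,-14.8624)
T_B = V + ((C−V)·d_B)·d_B = V + 25.4312·d_B = (16.0999,-3.3977)
sweep = 180° − θ = 117.4435°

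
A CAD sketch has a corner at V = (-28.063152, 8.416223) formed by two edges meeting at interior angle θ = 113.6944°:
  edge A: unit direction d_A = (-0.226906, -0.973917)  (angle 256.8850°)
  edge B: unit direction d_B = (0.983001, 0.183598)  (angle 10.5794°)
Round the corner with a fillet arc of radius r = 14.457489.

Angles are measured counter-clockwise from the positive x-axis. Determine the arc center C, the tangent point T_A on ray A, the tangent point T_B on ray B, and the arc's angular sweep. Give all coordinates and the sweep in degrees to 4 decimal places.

bisector direction at 313.7322° = (0.691289,-0.722579)
center distance |VC| = r/sin(θ/2) = 14.457489/sin(56.8472°) = 17.268548
C = V + |VC|·bis = (-16.1256,-4.0617)
T_A = V + ((C−V)·d_A)·d_A = V + 9.4437·d_A = (-30.2060,-0.7812)
T_B = V + ((C−V)·d_B)·d_B = V + 9.4437·d_B = (-18.7800,10.1501)
sweep = 180° − θ = 66.3056°

center=(-16.1256,-4.0617) T_A=(-30.2060,-0.7812) T_B=(-18.7800,10.1501) sweep=66.3056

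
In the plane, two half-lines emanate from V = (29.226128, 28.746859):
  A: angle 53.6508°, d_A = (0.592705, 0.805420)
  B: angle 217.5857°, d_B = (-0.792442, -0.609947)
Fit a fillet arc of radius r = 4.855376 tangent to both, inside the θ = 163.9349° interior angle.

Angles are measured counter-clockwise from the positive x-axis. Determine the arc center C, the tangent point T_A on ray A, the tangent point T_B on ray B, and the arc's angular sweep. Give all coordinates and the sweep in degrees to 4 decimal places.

center=(25.7216,32.1765) T_A=(29.6322,29.2987) T_B=(28.6832,28.3289) sweep=16.0651

bisector direction at 135.6182° = (-0.714696,0.699436)
center distance |VC| = r/sin(θ/2) = 4.855376/sin(81.9674°) = 4.903485
C = V + |VC|·bis = (25.7216,32.1765)
T_A = V + ((C−V)·d_A)·d_A = V + 0.6852·d_A = (29.6322,29.2987)
T_B = V + ((C−V)·d_B)·d_B = V + 0.6852·d_B = (28.6832,28.3289)
sweep = 180° − θ = 16.0651°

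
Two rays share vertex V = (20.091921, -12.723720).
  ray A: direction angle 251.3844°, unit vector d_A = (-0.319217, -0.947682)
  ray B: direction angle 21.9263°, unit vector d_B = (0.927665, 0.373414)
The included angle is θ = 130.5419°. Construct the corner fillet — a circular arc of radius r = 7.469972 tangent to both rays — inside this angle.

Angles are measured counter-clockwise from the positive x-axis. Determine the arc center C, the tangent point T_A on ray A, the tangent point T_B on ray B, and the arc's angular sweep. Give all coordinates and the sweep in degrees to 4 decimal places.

bisector direction at 316.6553° = (0.727238,-0.686385)
center distance |VC| = r/sin(θ/2) = 7.469972/sin(65.2709°) = 8.224159
C = V + |VC|·bis = (26.0728,-18.3687)
T_A = V + ((C−V)·d_A)·d_A = V + 3.4404·d_A = (18.9937,-15.9841)
T_B = V + ((C−V)·d_B)·d_B = V + 3.4404·d_B = (23.2835,-11.4390)
sweep = 180° − θ = 49.4581°

center=(26.0728,-18.3687) T_A=(18.9937,-15.9841) T_B=(23.2835,-11.4390) sweep=49.4581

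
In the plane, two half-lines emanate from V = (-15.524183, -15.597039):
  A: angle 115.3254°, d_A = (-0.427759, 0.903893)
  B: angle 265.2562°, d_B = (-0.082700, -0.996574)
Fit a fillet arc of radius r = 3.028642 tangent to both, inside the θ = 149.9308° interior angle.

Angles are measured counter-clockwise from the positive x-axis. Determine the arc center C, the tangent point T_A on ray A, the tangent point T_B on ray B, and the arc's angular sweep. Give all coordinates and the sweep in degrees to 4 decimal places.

bisector direction at 190.2908° = (-0.983914,-0.178644)
center distance |VC| = r/sin(θ/2) = 3.028642/sin(74.9654°) = 3.135989
C = V + |VC|·bis = (-18.6097,-16.1573)
T_A = V + ((C−V)·d_A)·d_A = V + 0.8135·d_A = (-15.8722,-14.8617)
T_B = V + ((C−V)·d_B)·d_B = V + 0.8135·d_B = (-15.5915,-16.4077)
sweep = 180° − θ = 30.0692°

center=(-18.6097,-16.1573) T_A=(-15.8722,-14.8617) T_B=(-15.5915,-16.4077) sweep=30.0692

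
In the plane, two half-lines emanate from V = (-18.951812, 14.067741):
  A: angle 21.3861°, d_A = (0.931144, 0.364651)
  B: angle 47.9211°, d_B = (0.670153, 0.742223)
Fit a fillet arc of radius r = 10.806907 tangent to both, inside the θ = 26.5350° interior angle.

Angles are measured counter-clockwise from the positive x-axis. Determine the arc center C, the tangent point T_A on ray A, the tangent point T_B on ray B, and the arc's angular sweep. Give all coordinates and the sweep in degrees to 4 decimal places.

bisector direction at 34.6536° = (0.822605,0.568614)
center distance |VC| = r/sin(θ/2) = 10.806907/sin(13.2675°) = 47.089395
C = V + |VC|·bis = (19.7842,40.8434)
T_A = V + ((C−V)·d_A)·d_A = V + 45.8325·d_A = (23.7249,30.7806)
T_B = V + ((C−V)·d_B)·d_B = V + 45.8325·d_B = (11.7630,48.0857)
sweep = 180° − θ = 153.4650°

center=(19.7842,40.8434) T_A=(23.7249,30.7806) T_B=(11.7630,48.0857) sweep=153.4650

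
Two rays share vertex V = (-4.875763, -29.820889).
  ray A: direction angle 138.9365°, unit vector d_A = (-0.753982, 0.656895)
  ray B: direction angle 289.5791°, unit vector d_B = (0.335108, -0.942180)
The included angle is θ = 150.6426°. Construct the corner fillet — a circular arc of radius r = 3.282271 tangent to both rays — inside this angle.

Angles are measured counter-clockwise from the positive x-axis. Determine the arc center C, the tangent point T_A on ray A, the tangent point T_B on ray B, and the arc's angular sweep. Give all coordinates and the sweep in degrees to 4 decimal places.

bisector direction at 214.2578° = (-0.826513,-0.562917)
center distance |VC| = r/sin(θ/2) = 3.282271/sin(75.3213°) = 3.393012
C = V + |VC|·bis = (-7.6801,-31.7309)
T_A = V + ((C−V)·d_A)·d_A = V + 0.8598·d_A = (-5.5240,-29.2561)
T_B = V + ((C−V)·d_B)·d_B = V + 0.8598·d_B = (-4.5876,-30.6310)
sweep = 180° − θ = 29.3574°

center=(-7.6801,-31.7309) T_A=(-5.5240,-29.2561) T_B=(-4.5876,-30.6310) sweep=29.3574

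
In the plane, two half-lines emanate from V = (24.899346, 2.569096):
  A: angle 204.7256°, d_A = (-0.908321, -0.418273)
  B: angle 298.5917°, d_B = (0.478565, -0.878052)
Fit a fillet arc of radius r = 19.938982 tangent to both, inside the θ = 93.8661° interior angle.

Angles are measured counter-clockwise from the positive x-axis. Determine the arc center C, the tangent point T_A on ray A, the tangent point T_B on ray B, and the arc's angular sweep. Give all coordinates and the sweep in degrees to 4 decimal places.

bisector direction at 251.6586° = (-0.314678,-0.949199)
center distance |VC| = r/sin(θ/2) = 19.938982/sin(46.9331°) = 27.292876
C = V + |VC|·bis = (16.3109,-23.3373)
T_A = V + ((C−V)·d_A)·d_A = V + 18.6370·d_A = (7.9710,-5.2263)
T_B = V + ((C−V)·d_B)·d_B = V + 18.6370·d_B = (33.8184,-13.7952)
sweep = 180° − θ = 86.1339°

center=(16.3109,-23.3373) T_A=(7.9710,-5.2263) T_B=(33.8184,-13.7952) sweep=86.1339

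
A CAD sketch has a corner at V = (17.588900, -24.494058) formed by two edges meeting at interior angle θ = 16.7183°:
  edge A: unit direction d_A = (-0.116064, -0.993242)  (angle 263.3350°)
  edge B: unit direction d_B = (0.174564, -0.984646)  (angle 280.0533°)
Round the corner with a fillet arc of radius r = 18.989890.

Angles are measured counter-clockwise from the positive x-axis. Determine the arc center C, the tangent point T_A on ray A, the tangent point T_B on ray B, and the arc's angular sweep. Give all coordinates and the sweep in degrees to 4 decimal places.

bisector direction at 271.6941° = (0.029564,-0.999563)
center distance |VC| = r/sin(θ/2) = 18.989890/sin(8.3591°) = 130.624529
C = V + |VC|·bis = (21.4507,-155.0615)
T_A = V + ((C−V)·d_A)·d_A = V + 129.2368·d_A = (2.5892,-152.8574)
T_B = V + ((C−V)·d_B)·d_B = V + 129.2368·d_B = (40.1490,-151.7465)
sweep = 180° − θ = 163.2817°

center=(21.4507,-155.0615) T_A=(2.5892,-152.8574) T_B=(40.1490,-151.7465) sweep=163.2817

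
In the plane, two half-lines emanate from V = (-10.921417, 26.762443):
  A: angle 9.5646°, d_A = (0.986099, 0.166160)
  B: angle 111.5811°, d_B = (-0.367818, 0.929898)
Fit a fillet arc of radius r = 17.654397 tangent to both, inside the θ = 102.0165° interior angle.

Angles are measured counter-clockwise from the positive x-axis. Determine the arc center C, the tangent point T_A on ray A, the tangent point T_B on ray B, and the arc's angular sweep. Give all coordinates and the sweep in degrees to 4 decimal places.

bisector direction at 60.5728° = (0.491317,0.870981)
center distance |VC| = r/sin(θ/2) = 17.654397/sin(51.0082°) = 22.714316
C = V + |VC|·bis = (0.2385,46.5462)
T_A = V + ((C−V)·d_A)·d_A = V + 14.2920·d_A = (3.1719,29.1372)
T_B = V + ((C−V)·d_B)·d_B = V + 14.2920·d_B = (-16.1783,40.0526)
sweep = 180° − θ = 77.9835°

center=(0.2385,46.5462) T_A=(3.1719,29.1372) T_B=(-16.1783,40.0526) sweep=77.9835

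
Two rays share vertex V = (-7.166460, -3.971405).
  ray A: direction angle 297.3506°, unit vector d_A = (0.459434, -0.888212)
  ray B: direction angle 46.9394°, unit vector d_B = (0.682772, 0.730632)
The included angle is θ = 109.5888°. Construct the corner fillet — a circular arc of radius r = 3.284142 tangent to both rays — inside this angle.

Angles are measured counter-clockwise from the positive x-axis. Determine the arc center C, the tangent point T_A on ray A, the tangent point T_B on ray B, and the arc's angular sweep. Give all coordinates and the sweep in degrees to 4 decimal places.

bisector direction at 352.1450° = (0.990617,-0.136667)
center distance |VC| = r/sin(θ/2) = 3.284142/sin(54.7944°) = 4.019322
C = V + |VC|·bis = (-3.1849,-4.5207)
T_A = V + ((C−V)·d_A)·d_A = V + 2.3172·d_A = (-6.1019,-6.0296)
T_B = V + ((C−V)·d_B)·d_B = V + 2.3172·d_B = (-5.5843,-2.2784)
sweep = 180° − θ = 70.4112°

center=(-3.1849,-4.5207) T_A=(-6.1019,-6.0296) T_B=(-5.5843,-2.2784) sweep=70.4112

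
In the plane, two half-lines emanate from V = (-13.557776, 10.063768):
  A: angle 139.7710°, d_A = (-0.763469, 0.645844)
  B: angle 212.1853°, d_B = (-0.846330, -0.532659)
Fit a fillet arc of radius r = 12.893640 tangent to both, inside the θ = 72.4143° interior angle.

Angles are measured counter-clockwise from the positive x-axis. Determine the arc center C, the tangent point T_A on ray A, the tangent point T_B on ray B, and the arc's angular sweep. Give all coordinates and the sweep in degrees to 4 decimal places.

center=(-35.3315,11.5947) T_A=(-27.0042,21.4386) T_B=(-28.4636,0.6824) sweep=107.5857

bisector direction at 175.9781° = (-0.997537,0.070137)
center distance |VC| = r/sin(θ/2) = 12.893640/sin(36.2071°) = 21.827495
C = V + |VC|·bis = (-35.3315,11.5947)
T_A = V + ((C−V)·d_A)·d_A = V + 17.6123·d_A = (-27.0042,21.4386)
T_B = V + ((C−V)·d_B)·d_B = V + 17.6123·d_B = (-28.4636,0.6824)
sweep = 180° − θ = 107.5857°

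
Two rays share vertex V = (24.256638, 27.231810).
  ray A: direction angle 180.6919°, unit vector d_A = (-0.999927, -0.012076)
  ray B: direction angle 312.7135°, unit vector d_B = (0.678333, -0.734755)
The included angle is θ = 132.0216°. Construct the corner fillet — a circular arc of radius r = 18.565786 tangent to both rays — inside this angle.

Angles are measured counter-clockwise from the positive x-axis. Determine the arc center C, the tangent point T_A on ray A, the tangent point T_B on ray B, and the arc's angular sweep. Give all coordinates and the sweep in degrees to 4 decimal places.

center=(16.2196,8.5676) T_A=(15.9954,27.1320) T_B=(29.8609,21.1614) sweep=47.9784

bisector direction at 246.7027° = (-0.395502,-0.918465)
center distance |VC| = r/sin(θ/2) = 18.565786/sin(66.0108°) = 20.321078
C = V + |VC|·bis = (16.2196,8.5676)
T_A = V + ((C−V)·d_A)·d_A = V + 8.2618·d_A = (15.9954,27.1320)
T_B = V + ((C−V)·d_B)·d_B = V + 8.2618·d_B = (29.8609,21.1614)
sweep = 180° − θ = 47.9784°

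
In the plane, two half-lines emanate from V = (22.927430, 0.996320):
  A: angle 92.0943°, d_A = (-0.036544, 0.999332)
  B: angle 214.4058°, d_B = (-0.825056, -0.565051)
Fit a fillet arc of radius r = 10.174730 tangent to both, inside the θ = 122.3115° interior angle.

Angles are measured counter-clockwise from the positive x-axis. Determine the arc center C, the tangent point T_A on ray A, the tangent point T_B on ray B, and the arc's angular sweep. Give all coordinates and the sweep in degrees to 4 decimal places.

bisector direction at 153.2501° = (-0.892979,0.450098)
center distance |VC| = r/sin(θ/2) = 10.174730/sin(61.1557°) = 11.615859
C = V + |VC|·bis = (12.5547,6.2246)
T_A = V + ((C−V)·d_A)·d_A = V + 5.6038·d_A = (22.7226,6.5964)
T_B = V + ((C−V)·d_B)·d_B = V + 5.6038·d_B = (18.3039,-2.1701)
sweep = 180° − θ = 57.6885°

center=(12.5547,6.2246) T_A=(22.7226,6.5964) T_B=(18.3039,-2.1701) sweep=57.6885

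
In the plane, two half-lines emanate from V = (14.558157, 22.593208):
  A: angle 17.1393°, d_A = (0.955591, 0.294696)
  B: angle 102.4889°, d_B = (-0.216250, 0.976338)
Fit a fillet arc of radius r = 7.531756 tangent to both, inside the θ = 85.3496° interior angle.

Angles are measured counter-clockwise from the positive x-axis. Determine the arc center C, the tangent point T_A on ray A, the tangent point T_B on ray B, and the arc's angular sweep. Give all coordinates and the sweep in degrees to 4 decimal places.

center=(20.1451,32.1979) T_A=(22.3647,25.0007) T_B=(12.7915,30.5692) sweep=94.6504

bisector direction at 59.8141° = (0.502807,0.864399)
center distance |VC| = r/sin(θ/2) = 7.531756/sin(42.6748°) = 11.111466
C = V + |VC|·bis = (20.1451,32.1979)
T_A = V + ((C−V)·d_A)·d_A = V + 8.1693·d_A = (22.3647,25.0007)
T_B = V + ((C−V)·d_B)·d_B = V + 8.1693·d_B = (12.7915,30.5692)
sweep = 180° − θ = 94.6504°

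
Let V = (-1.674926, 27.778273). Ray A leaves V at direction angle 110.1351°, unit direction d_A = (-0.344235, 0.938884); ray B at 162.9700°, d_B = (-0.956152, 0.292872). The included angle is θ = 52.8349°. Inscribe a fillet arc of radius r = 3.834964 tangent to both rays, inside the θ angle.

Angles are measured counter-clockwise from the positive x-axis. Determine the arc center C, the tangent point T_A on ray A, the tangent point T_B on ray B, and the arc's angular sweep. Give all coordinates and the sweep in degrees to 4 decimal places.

bisector direction at 136.5525° = (-0.726005,0.687689)
center distance |VC| = r/sin(θ/2) = 3.834964/sin(26.4174°) = 8.619680
C = V + |VC|·bis = (-7.9329,33.7059)
T_A = V + ((C−V)·d_A)·d_A = V + 7.7196·d_A = (-4.3323,35.0261)
T_B = V + ((C−V)·d_B)·d_B = V + 7.7196·d_B = (-9.0560,30.0391)
sweep = 180° − θ = 127.1651°

center=(-7.9329,33.7059) T_A=(-4.3323,35.0261) T_B=(-9.0560,30.0391) sweep=127.1651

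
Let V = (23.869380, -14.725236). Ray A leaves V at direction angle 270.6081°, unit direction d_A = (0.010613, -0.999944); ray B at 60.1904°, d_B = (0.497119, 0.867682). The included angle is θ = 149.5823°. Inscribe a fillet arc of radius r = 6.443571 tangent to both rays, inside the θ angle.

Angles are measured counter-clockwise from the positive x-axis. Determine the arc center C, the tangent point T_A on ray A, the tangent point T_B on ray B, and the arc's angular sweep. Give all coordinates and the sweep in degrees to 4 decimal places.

center=(30.3312,-16.4085) T_A=(23.8880,-16.4769) T_B=(24.7402,-13.2053) sweep=30.4177

bisector direction at 345.3992° = (0.967706,-0.252082)
center distance |VC| = r/sin(θ/2) = 6.443571/sin(74.7912°) = 6.677442
C = V + |VC|·bis = (30.3312,-16.4085)
T_A = V + ((C−V)·d_A)·d_A = V + 1.7517·d_A = (23.8880,-16.4769)
T_B = V + ((C−V)·d_B)·d_B = V + 1.7517·d_B = (24.7402,-13.2053)
sweep = 180° − θ = 30.4177°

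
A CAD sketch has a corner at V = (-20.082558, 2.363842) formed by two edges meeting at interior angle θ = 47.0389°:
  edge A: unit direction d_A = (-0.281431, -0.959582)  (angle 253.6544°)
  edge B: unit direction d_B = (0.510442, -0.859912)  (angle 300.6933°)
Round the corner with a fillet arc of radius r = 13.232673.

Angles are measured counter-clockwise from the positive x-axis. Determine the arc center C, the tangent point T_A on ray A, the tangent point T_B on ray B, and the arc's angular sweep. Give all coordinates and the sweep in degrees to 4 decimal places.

bisector direction at 277.1739° = (0.124880,-0.992172)
center distance |VC| = r/sin(θ/2) = 13.232673/sin(23.5194°) = 33.159578
C = V + |VC|·bis = (-15.9416,-30.5362)
T_A = V + ((C−V)·d_A)·d_A = V + 30.4048·d_A = (-28.6394,-26.8121)
T_B = V + ((C−V)·d_B)·d_B = V + 30.4048·d_B = (-4.5626,-23.7816)
sweep = 180° − θ = 132.9611°

center=(-15.9416,-30.5362) T_A=(-28.6394,-26.8121) T_B=(-4.5626,-23.7816) sweep=132.9611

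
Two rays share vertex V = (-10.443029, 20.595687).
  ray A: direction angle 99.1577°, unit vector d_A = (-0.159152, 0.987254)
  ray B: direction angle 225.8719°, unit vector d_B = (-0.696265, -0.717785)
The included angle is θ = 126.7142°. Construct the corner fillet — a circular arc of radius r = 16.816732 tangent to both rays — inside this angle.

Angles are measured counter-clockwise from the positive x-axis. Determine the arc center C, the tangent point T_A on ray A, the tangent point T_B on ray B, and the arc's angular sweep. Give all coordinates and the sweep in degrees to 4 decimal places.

bisector direction at 162.5148° = (-0.953795,0.300459)
center distance |VC| = r/sin(θ/2) = 16.816732/sin(63.3571°) = 18.814477
C = V + |VC|·bis = (-28.3882,26.2487)
T_A = V + ((C−V)·d_A)·d_A = V + 8.4369·d_A = (-11.7858,28.9251)
T_B = V + ((C−V)·d_B)·d_B = V + 8.4369·d_B = (-16.3174,14.5398)
sweep = 180° − θ = 53.2858°

center=(-28.3882,26.2487) T_A=(-11.7858,28.9251) T_B=(-16.3174,14.5398) sweep=53.2858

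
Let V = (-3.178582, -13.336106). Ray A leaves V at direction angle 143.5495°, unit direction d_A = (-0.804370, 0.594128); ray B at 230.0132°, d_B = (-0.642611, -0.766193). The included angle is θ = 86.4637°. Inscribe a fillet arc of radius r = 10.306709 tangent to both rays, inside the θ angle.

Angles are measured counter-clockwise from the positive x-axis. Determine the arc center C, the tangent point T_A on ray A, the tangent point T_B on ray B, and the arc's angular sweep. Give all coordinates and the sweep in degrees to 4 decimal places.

center=(-18.1207,-15.1129) T_A=(-11.9971,-6.8225) T_B=(-10.2237,-21.7361) sweep=93.5363

bisector direction at 186.7814° = (-0.993004,-0.118081)
center distance |VC| = r/sin(θ/2) = 10.306709/sin(43.2319°) = 15.047340
C = V + |VC|·bis = (-18.1207,-15.1129)
T_A = V + ((C−V)·d_A)·d_A = V + 10.9633·d_A = (-11.9971,-6.8225)
T_B = V + ((C−V)·d_B)·d_B = V + 10.9633·d_B = (-10.2237,-21.7361)
sweep = 180° − θ = 93.5363°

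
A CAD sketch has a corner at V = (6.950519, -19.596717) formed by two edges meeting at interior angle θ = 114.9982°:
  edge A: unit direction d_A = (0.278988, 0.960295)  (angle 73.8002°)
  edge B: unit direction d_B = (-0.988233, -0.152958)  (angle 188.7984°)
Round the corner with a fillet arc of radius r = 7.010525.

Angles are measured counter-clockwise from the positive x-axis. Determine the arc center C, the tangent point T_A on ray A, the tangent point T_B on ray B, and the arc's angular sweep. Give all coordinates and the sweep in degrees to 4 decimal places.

center=(1.4644,-13.3519) T_A=(8.1966,-15.3077) T_B=(2.5367,-20.2799) sweep=65.0018

bisector direction at 131.2993° = (-0.659992,0.751272)
center distance |VC| = r/sin(θ/2) = 7.010525/sin(57.4991°) = 8.312386
C = V + |VC|·bis = (1.4644,-13.3519)
T_A = V + ((C−V)·d_A)·d_A = V + 4.4664·d_A = (8.1966,-15.3077)
T_B = V + ((C−V)·d_B)·d_B = V + 4.4664·d_B = (2.5367,-20.2799)
sweep = 180° − θ = 65.0018°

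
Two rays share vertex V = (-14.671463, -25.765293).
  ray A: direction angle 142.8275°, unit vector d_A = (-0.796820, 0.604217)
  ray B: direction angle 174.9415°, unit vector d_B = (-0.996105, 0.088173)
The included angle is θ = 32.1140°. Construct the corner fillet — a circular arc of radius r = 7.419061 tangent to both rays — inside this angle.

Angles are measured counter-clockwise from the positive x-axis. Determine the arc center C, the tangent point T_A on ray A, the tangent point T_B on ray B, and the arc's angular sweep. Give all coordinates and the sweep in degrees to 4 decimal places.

bisector direction at 158.8845° = (-0.932856,0.360249)
center distance |VC| = r/sin(θ/2) = 7.419061/sin(16.0570°) = 26.822975
C = V + |VC|·bis = (-39.6934,-16.1023)
T_A = V + ((C−V)·d_A)·d_A = V + 25.7765·d_A = (-35.2107,-10.1907)
T_B = V + ((C−V)·d_B)·d_B = V + 25.7765·d_B = (-40.3476,-23.4925)
sweep = 180° − θ = 147.8860°

center=(-39.6934,-16.1023) T_A=(-35.2107,-10.1907) T_B=(-40.3476,-23.4925) sweep=147.8860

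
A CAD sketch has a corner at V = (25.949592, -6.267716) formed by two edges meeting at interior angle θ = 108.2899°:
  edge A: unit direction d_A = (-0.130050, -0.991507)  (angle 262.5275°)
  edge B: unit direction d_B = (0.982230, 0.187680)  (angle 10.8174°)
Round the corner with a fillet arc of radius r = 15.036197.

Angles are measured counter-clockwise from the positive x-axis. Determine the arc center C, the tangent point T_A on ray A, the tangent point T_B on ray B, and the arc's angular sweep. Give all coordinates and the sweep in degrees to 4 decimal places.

center=(39.4449,-18.9973) T_A=(24.5364,-17.0419) T_B=(36.6229,-4.2283) sweep=71.7101

bisector direction at 316.6725° = (0.727443,-0.686168)
center distance |VC| = r/sin(θ/2) = 15.036197/sin(54.1450°) = 18.551722
C = V + |VC|·bis = (39.4449,-18.9973)
T_A = V + ((C−V)·d_A)·d_A = V + 10.8664·d_A = (24.5364,-17.0419)
T_B = V + ((C−V)·d_B)·d_B = V + 10.8664·d_B = (36.6229,-4.2283)
sweep = 180° − θ = 71.7101°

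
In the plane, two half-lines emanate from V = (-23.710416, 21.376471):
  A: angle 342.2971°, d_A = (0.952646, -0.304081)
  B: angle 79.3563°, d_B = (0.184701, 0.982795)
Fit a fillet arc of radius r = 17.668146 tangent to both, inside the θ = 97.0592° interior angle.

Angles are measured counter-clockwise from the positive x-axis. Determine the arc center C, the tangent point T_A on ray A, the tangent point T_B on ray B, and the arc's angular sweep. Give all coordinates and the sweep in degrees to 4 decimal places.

center=(-3.4621,33.4597) T_A=(-8.8347,16.6282) T_B=(-20.8263,36.7230) sweep=82.9408

bisector direction at 30.8267° = (0.858721,0.512443)
center distance |VC| = r/sin(θ/2) = 17.668146/sin(48.5296°) = 23.579600
C = V + |VC|·bis = (-3.4621,33.4597)
T_A = V + ((C−V)·d_A)·d_A = V + 15.6152·d_A = (-8.8347,16.6282)
T_B = V + ((C−V)·d_B)·d_B = V + 15.6152·d_B = (-20.8263,36.7230)
sweep = 180° − θ = 82.9408°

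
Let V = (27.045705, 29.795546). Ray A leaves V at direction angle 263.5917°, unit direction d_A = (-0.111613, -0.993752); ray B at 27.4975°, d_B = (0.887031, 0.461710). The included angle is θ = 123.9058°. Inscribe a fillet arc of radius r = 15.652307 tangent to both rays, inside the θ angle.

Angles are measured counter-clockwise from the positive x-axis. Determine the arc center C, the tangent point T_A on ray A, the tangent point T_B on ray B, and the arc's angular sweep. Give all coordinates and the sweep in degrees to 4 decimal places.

center=(41.6695,19.7617) T_A=(26.1150,21.5087) T_B=(34.4426,33.6457) sweep=56.0942

bisector direction at 325.5446° = (0.824567,-0.565765)
center distance |VC| = r/sin(θ/2) = 15.652307/sin(61.9529°) = 17.735092
C = V + |VC|·bis = (41.6695,19.7617)
T_A = V + ((C−V)·d_A)·d_A = V + 8.3390·d_A = (26.1150,21.5087)
T_B = V + ((C−V)·d_B)·d_B = V + 8.3390·d_B = (34.4426,33.6457)
sweep = 180° − θ = 56.0942°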